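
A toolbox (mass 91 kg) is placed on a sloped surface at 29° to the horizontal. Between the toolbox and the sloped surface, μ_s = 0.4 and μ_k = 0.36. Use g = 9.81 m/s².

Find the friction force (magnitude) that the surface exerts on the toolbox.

f ≈ 281 N (up the incline)

Normal force: N = m g cos θ = 91 × 9.81 × cos 29° = 780.8 N.
For equilibrium along the incline, friction must balance the weight component: f = m g sin θ = 432.8 N up the slope.
Static friction can supply at most μ_s N = 312.3 N.
Since |432.8| > 312.3 N, static friction cannot hold it; the toolbox slides down the incline and kinetic friction applies: f = μ_k N = 0.36 × 780.8 = 281 N.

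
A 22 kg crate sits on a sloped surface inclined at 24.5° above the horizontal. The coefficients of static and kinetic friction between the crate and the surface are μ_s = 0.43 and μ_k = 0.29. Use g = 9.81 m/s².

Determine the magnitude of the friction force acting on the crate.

f ≈ 57 N (up the incline)

Normal force: N = m g cos θ = 22 × 9.81 × cos 24.5° = 196.4 N.
Along the slope the weight component is m g sin θ = 89.5 N; friction must supply exactly this, acting up-slope.
Static friction can supply at most μ_s N = 84.45 N.
Since |89.5| > 84.45 N, static friction cannot hold it; the crate slides down the incline and kinetic friction applies: f = μ_k N = 0.29 × 196.4 = 57 N.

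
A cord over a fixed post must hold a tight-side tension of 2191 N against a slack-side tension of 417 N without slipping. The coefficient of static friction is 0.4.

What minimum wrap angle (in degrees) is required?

β_min ≈ 238°

T₂/T₁ = e^{μβ} → β = ln(T₂/T₁)/μ.
β = ln(2191/417)/0.4 = 1.659/0.4 = 4.148 rad.
In degrees: β = 4.148 × 180/π = 238°.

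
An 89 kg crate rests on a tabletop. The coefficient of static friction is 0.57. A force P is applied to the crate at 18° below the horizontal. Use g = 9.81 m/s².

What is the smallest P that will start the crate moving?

N = m g + P sin α (the push presses the crate into the tabletop).
At impending slip, P cos α = μ_s N = μ_s (m g + P sin α).
Solving: P (cos α − μ_s sin α) = μ_s m g → P = 0.57×873/(cos 18° − 0.57 sin 18°) = 498/0.7749 = 642 N.

P ≈ 642 N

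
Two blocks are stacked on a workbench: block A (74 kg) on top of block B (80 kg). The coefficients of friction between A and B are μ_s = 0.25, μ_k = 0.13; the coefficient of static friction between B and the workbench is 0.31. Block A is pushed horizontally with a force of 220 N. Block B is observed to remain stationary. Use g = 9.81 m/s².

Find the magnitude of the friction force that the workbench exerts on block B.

The normal force B exerts on A is simply A's weight, N₁ = 725.9 N.
So the A–B interface can sustain at most μ_s N₁ = 181.5 N of static friction.
P = 220 N exceeds that limit, so A slips over B and the interface friction becomes kinetic: f₁ = μ_k N₁ = 0.13×725.9 = 94.4 N.
By Newton's third law B feels 94.4 N forward from A. With B stationary, the floor's static friction on B balances it: f₂ = 94.4 N (well within μ_s(m_A+m_B)g = 468.3 N).

f ≈ 94.4 N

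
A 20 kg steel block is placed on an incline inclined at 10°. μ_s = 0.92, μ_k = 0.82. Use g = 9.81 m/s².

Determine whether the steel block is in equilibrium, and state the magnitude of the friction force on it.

N = m g cos θ = 193 N.
Down-slope weight component: m g sin θ = 34.1 N.
μ_s N = 178 N.
34.1 ≤ 178 N, so it stays put; friction = 34.1 N.

f ≈ 34.1 N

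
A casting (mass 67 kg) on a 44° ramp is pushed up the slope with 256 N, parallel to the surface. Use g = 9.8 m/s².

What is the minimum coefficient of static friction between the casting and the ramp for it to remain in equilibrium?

μ_s,min ≈ 0.424

N = m g cos θ = 472.3 N.
Friction must make up the shortfall along the incline: f = m g sin θ − P = 456.1 − 256 = 200.1 N.
At the threshold f = μ_s N, so μ_s,min = 200.1/472.3 = 0.424.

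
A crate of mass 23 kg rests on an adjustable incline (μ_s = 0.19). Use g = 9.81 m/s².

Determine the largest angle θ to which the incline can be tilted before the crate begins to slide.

At the slip threshold, m g sin θ = μ_s · m g cos θ, so tan θ = μ_s.
θ_max = arctan(0.19) = 10.8°.

θ_max ≈ 10.8°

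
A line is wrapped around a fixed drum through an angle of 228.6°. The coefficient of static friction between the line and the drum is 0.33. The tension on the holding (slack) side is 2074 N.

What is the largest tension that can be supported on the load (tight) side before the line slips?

At impending slip the capstan equation gives T₂/T₁ = e^{μβ} with β in radians.
β = 228.6° × π/180 = 3.99 rad.
e^{μβ} = e^{0.33×3.99} = 3.731.
T₂ = T₁ · e^{μβ} = 2074 × 3.731 = 7740 N.

T_max ≈ 7740 N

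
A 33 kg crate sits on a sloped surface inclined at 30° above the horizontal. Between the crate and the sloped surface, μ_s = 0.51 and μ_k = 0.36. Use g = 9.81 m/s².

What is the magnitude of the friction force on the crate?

Perpendicular to the surface, N = m g cos θ = 33·9.81·cos 30° = 280.4 N.
Along the slope the weight component is m g sin θ = 161.9 N; friction must supply exactly this, acting up-slope.
The static-friction ceiling is μ_s N = 0.51 × 280.4 = 143 N.
Since |161.9| > 143 N, static friction cannot hold it; the crate slides down the incline and kinetic friction applies: f = μ_k N = 0.36 × 280.4 = 101 N.

f ≈ 101 N (up the incline)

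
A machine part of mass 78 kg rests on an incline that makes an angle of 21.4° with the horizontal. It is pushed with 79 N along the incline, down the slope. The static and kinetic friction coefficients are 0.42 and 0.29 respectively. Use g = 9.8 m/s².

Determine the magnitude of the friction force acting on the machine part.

The normal reaction is N = m g cos θ = 711.7 N.
For equilibrium along the incline the friction force must supply f = m g sin θ + P = 278.9 + 79 = 357.9 N (positive meaning up-slope).
Maximum static friction available: μ_s N = 0.42 × 711.7 = 298.9 N.
Since |357.9| > 298.9 N, static friction cannot hold it; the machine part slides down the incline and kinetic friction applies: f = μ_k N = 0.29 × 711.7 = 206 N.

f ≈ 206 N (up the incline)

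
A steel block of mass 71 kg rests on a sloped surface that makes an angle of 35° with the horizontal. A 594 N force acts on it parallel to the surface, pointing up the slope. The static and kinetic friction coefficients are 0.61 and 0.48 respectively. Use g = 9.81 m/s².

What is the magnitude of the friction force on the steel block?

f ≈ 194 N (down the incline)

The normal reaction is N = m g cos θ = 570.5 N.
For equilibrium along the incline the friction force must supply f = m g sin θ − P = 399.5 − 594 = -194.5 N (positive meaning up-slope).
Static friction can supply at most μ_s N = 348 N.
Since |-194.5| ≤ 348 N, static friction is sufficient; f equals the required value, not μ_s N.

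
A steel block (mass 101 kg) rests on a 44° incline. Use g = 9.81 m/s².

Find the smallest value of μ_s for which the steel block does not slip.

μ_s,min ≈ 0.966

At the slip threshold m g sin θ = μ_s m g cos θ, so μ_s,min = tan θ.
μ_s,min = tan 44° = 0.966.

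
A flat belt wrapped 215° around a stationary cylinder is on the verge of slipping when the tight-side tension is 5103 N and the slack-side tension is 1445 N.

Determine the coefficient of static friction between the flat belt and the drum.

T₂/T₁ = e^{μβ} → μ = ln(T₂/T₁)/β.
β = 215° = 3.752 rad.
μ = ln(5103/1445)/3.752 = ln(3.531)/3.752 = 0.336.

μ ≈ 0.336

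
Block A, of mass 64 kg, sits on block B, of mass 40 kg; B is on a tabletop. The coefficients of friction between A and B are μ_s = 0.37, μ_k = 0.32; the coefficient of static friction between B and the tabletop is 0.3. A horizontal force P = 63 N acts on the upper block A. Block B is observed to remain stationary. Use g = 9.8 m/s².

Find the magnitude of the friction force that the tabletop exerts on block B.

The normal force B exerts on A is simply A's weight, N₁ = 627.2 N.
Maximum static friction on A from B: μ_s N₁ = 0.37×627.2 = 232.1 N.
Since P = 63 N ≤ 232.1 N, A does not slip on B; friction on A equals P = 63 N.
B experiences an equal 63 N forward from A (third law). B is in equilibrium, so the floor supplies f₂ = 63 N of static friction (limit μ_s(m_A+m_B)g = 305.8 N, not exceeded).

f ≈ 63 N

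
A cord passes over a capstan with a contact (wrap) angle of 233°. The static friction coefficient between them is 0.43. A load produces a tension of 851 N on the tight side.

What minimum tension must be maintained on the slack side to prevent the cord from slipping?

Capstan equation at impending slip: T_tight/T_slack = e^{μβ}.
β = 233° = 4.067 rad; e^{μβ} = e^{0.43×4.067} = 5.747.
T_slack = T_tight / e^{μβ} = 851 / 5.747 = 148 N.

T_min ≈ 148 N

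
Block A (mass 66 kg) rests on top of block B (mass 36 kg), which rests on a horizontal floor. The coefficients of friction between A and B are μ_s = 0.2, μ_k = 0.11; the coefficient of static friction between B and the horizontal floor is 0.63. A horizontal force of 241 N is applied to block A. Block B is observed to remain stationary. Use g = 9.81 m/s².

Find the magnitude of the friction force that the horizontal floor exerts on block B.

f ≈ 71.2 N

The normal force B exerts on A is simply A's weight, N₁ = 647.5 N.
So the A–B interface can sustain at most μ_s N₁ = 129.5 N of static friction.
Since P = 241 N > 129.5 N, A slides on B; the A–B friction is kinetic: f₁ = μ_k N₁ = 0.11×647.5 = 71.2 N.
B experiences an equal 71.2 N forward from A (third law). B is in equilibrium, so the floor supplies f₂ = 71.2 N of static friction (limit μ_s(m_A+m_B)g = 630.4 N, not exceeded).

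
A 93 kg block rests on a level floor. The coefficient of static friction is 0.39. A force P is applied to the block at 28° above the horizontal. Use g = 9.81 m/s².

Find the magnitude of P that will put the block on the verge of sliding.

P ≈ 334 N

N = m g − P sin α (the pull lifts the block).
At impending slip, P cos α = μ_s N = μ_s (m g − P sin α).
Solving: P (cos α + μ_s sin α) = μ_s m g → P = 0.39×912/(cos 28° + 0.39 sin 28°) = 356/1.066 = 334 N.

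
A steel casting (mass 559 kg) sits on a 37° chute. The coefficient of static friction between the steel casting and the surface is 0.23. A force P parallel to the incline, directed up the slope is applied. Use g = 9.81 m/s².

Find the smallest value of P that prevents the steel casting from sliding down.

The steel casting tends to slide down (tan θ > μ_s), so at the point of impending slip friction acts up-slope at its limit: f = μ_s N.
P is parallel to the surface, so N = m g cos θ = 4380 N.
Along the incline: P + μ_s N = m g sin θ, so P = 3300 − 0.23×4380 = 2290 N.

P_min ≈ 2290 N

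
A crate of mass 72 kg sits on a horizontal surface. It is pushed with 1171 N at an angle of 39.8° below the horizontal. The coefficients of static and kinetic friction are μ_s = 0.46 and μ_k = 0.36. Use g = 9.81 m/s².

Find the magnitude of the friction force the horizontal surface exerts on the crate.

Vertical equilibrium gives N = m g + P sin α = 1456 N.
For equilibrium, f = P cos α = 1171×cos 39.8° = 899.7 N.
μ_s N = 0.46 × 1456 = 669.7 N.
899.7 > 669.7 N → the crate slides; f = μ_k N = 0.36×1456 = 524 N.

f ≈ 524 N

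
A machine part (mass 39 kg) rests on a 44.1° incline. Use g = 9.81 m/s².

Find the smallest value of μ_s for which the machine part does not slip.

μ_s,min ≈ 0.969

At the slip threshold m g sin θ = μ_s m g cos θ, so μ_s,min = tan θ.
μ_s,min = tan 44.1° = 0.969.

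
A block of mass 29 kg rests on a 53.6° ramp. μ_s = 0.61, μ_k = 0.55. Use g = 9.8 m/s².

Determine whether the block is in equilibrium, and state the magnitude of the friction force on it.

f ≈ 92.8 N

N = m g cos θ = 169 N.
Down-slope weight component: m g sin θ = 229 N.
μ_s N = 103 N.
229 > 103 N, so it slides; kinetic friction f = μ_k N = 0.55×169 = 92.8 N.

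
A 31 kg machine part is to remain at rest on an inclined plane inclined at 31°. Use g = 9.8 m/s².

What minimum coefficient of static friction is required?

μ_s,min ≈ 0.601

At the slip threshold m g sin θ = μ_s m g cos θ, so μ_s,min = tan θ.
μ_s,min = tan 31° = 0.601.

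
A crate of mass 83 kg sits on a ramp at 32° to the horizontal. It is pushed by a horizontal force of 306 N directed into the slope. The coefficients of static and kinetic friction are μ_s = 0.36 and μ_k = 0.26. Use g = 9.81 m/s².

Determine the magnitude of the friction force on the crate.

f ≈ 172 N (up the incline)

The horizontal push has a component P sin θ into the surface, so N = m g cos θ + P sin θ = 690.5 + 162.2 = 852.7 N.
Along the incline, the net driving force (taking up-slope positive) is P cos θ − m g sin θ = 259.5 − 431.5 = -172 N, so equilibrium requires friction f = 172 N (up-slope).
Maximum static friction: μ_s N = 0.36 × 852.7 = 307 N.
|f_req| = 172 ≤ 307 N → the crate is in equilibrium; friction equals the required value.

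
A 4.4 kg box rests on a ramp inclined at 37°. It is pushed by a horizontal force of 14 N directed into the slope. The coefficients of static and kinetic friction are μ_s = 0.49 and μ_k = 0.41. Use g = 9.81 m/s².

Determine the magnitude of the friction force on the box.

The horizontal push has a component P sin θ into the surface, so N = m g cos θ + P sin θ = 34.47 + 8.425 = 42.9 N.
Along the incline, the net driving force (taking up-slope positive) is P cos θ − m g sin θ = 11.18 − 25.98 = -14.8 N, so equilibrium requires friction f = 14.8 N (up-slope).
Maximum static friction: μ_s N = 0.49 × 42.9 = 21.02 N.
Since 14.8 N is within the 21.02 N limit, the box stays put and friction is exactly 14.8 N.

f ≈ 14.8 N (up the incline)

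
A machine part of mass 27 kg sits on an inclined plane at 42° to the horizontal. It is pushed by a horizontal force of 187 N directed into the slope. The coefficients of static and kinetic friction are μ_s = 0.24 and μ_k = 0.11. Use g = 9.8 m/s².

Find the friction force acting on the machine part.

Resolve perpendicular to the incline: N = m g cos θ + P sin θ = 27×9.8×cos 42° + 187×sin 42° = 321.8 N.
Parallel to the incline: P cos θ − m g sin θ = 139 − 177.1 = -38.08 N; the friction needed to balance this is 38.08 N acting up the slope.
Maximum static friction: μ_s N = 0.24 × 321.8 = 77.22 N.
Since 38.08 N is within the 77.22 N limit, the machine part stays put and friction is exactly 38.1 N.

f ≈ 38.1 N (up the incline)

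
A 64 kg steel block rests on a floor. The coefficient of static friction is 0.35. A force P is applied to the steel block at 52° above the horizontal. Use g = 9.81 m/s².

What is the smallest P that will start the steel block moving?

P ≈ 246 N

N = m g − P sin α (the pull lifts the steel block).
At impending slip, P cos α = μ_s N = μ_s (m g − P sin α).
Solving: P (cos α + μ_s sin α) = μ_s m g → P = 0.35×628/(cos 52° + 0.35 sin 52°) = 220/0.8915 = 246 N.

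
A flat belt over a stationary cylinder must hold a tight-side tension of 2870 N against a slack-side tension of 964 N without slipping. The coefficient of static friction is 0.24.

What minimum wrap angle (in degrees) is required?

T₂/T₁ = e^{μβ} → β = ln(T₂/T₁)/μ.
β = ln(2870/964)/0.24 = 1.091/0.24 = 4.546 rad.
In degrees: β = 4.546 × 180/π = 260°.

β_min ≈ 260°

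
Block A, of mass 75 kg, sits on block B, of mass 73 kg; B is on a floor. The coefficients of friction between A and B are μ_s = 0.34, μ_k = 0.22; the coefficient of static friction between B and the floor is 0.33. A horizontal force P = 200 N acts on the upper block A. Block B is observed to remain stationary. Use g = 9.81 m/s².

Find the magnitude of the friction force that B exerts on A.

f ≈ 200 N

The normal force B exerts on A is simply A's weight, N₁ = 735.8 N.
Maximum static friction on A from B: μ_s N₁ = 0.34×735.8 = 250.2 N.
P = 200 N is within that limit, so A and B move together (both at rest); the A–B friction is simply f₁ = P = 200 N.
By Newton's third law B feels 200 N forward from A. With B stationary, the floor's static friction on B balances it: f₂ = 200 N (well within μ_s(m_A+m_B)g = 479.1 N).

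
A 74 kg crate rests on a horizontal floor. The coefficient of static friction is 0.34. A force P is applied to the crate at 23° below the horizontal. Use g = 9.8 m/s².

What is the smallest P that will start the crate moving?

N = m g + P sin α (the push presses the crate into the horizontal floor).
At impending slip, P cos α = μ_s N = μ_s (m g + P sin α).
Solving: P (cos α − μ_s sin α) = μ_s m g → P = 0.34×725/(cos 23° − 0.34 sin 23°) = 247/0.7877 = 313 N.

P ≈ 313 N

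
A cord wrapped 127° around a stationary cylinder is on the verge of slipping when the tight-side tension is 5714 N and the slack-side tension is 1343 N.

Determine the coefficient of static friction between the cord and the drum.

T₂/T₁ = e^{μβ} → μ = ln(T₂/T₁)/β.
β = 127° = 2.217 rad.
μ = ln(5714/1343)/2.217 = ln(4.255)/2.217 = 0.653.

μ ≈ 0.653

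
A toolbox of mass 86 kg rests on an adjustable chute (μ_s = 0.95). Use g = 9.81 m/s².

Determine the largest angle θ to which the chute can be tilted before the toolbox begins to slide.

At the slip threshold, m g sin θ = μ_s · m g cos θ, so tan θ = μ_s.
θ_max = arctan(0.95) = 43.5°.

θ_max ≈ 43.5°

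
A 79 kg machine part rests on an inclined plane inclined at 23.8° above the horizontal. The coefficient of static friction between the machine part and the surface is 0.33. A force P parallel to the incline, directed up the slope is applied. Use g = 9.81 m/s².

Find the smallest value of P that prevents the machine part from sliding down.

The machine part tends to slide down (tan θ > μ_s), so at the point of impending slip friction acts up-slope at its limit: f = μ_s N.
P is parallel to the surface, so N = m g cos θ = 709 N.
Along the incline: P + μ_s N = m g sin θ, so P = 313 − 0.33×709 = 78.7 N.

P_min ≈ 78.7 N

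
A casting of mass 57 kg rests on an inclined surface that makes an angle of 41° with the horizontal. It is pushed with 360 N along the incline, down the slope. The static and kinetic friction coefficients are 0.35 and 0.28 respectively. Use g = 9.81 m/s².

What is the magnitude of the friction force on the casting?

The normal reaction is N = m g cos θ = 422 N.
Parallel to the incline, ΣF = 0 gives f = m g sin θ + P = 366.8 + 360 = 726.8 N (up-slope positive).
Maximum static friction available: μ_s N = 0.35 × 422 = 147.7 N.
|726.8| exceeds 147.7 N, so the casting slips down-slope; friction is kinetic, f = μ_k N = 0.28×422 = 118 N.

f ≈ 118 N (up the incline)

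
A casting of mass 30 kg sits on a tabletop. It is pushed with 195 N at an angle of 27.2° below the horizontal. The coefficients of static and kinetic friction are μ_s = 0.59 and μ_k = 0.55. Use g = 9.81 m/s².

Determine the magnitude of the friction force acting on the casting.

Vertical equilibrium gives N = m g + P sin α = 383.4 N.
The horizontal driving force is P cos α = 173.4 N, so equilibrium needs friction f = 173.4 N.
The static-friction limit is μ_s N = 226.2 N.
173.4 ≤ 226.2 N → static; friction equals the required 173 N.

f ≈ 173 N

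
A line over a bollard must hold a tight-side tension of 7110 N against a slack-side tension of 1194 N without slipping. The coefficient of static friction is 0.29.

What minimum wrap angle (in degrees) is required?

T₂/T₁ = e^{μβ} → β = ln(T₂/T₁)/μ.
β = ln(7110/1194)/0.29 = 1.784/0.29 = 6.152 rad.
In degrees: β = 6.152 × 180/π = 353°.

β_min ≈ 353°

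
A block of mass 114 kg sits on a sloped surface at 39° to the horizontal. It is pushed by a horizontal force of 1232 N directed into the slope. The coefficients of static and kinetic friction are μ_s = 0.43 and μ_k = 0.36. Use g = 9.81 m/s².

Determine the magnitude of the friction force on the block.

The horizontal push has a component P sin θ into the surface, so N = m g cos θ + P sin θ = 869.1 + 775.3 = 1644 N.
Along the incline, the net driving force (taking up-slope positive) is P cos θ − m g sin θ = 957.4 − 703.8 = 253.6 N, so equilibrium requires friction f = -253.6 N (down-slope).
The limit of static friction is μ_s N = 707.1 N.
Since 253.6 N is within the 707.1 N limit, the block stays put and friction is exactly 254 N.

f ≈ 254 N (down the incline)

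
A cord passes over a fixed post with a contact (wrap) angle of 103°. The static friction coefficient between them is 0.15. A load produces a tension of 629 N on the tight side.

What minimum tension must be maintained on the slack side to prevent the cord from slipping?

T_min ≈ 480 N

Capstan equation at impending slip: T_tight/T_slack = e^{μβ}.
β = 103° = 1.798 rad; e^{μβ} = e^{0.15×1.798} = 1.31.
T_slack = T_tight / e^{μβ} = 629 / 1.31 = 480 N.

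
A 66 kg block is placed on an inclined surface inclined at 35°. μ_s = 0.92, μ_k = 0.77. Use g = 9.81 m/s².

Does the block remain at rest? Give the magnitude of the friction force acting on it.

N = m g cos θ = 530 N.
Down-slope weight component: m g sin θ = 371 N.
μ_s N = 488 N.
371 ≤ 488 N, so it stays put; friction = 371 N.

f ≈ 371 N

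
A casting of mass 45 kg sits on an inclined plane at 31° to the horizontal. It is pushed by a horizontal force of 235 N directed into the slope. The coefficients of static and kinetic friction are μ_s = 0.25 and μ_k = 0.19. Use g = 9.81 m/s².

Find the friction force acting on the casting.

Resolve perpendicular to the incline: N = m g cos θ + P sin θ = 45×9.81×cos 31° + 235×sin 31° = 499.4 N.
Along the incline, the net driving force (taking up-slope positive) is P cos θ − m g sin θ = 201.4 − 227.4 = -25.93 N, so equilibrium requires friction f = 25.93 N (up-slope).
The limit of static friction is μ_s N = 124.9 N.
Since 25.93 N is within the 124.9 N limit, the casting stays put and friction is exactly 25.9 N.

f ≈ 25.9 N (up the incline)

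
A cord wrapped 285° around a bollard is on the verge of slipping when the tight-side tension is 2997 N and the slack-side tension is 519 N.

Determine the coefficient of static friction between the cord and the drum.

μ ≈ 0.353

T₂/T₁ = e^{μβ} → μ = ln(T₂/T₁)/β.
β = 285° = 4.974 rad.
μ = ln(2997/519)/4.974 = ln(5.775)/4.974 = 0.353.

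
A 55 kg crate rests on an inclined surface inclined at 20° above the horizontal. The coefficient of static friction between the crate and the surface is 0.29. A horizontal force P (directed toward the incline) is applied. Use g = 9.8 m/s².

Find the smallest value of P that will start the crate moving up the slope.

At impending motion up the slope, friction acts down-slope at its limit: f = μ_s N.
Perpendicular to the incline: N = m g cos θ + P sin θ.
Along the incline: P cos θ = m g sin θ + μ_s N = m g sin θ + μ_s (m g cos θ + P sin θ).
Solving, P (cos θ − μ_s sin θ) = m g (sin θ + μ_s cos θ), so P = 55×9.8×(sin 20° + 0.29 cos 20°)/(cos 20° − 0.29 sin 20°) = 539×0.6145/0.8405 = 394 N.

P ≈ 394 N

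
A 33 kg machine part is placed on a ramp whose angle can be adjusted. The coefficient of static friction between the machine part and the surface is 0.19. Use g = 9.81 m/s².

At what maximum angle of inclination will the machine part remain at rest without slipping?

At the slip threshold, m g sin θ = μ_s · m g cos θ, so tan θ = μ_s.
θ_max = arctan(0.19) = 10.8°.

θ_max ≈ 10.8°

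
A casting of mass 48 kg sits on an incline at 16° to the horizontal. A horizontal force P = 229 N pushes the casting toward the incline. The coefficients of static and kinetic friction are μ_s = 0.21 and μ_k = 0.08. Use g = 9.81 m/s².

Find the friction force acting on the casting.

The horizontal push has a component P sin θ into the surface, so N = m g cos θ + P sin θ = 452.6 + 63.12 = 515.8 N.
Along the incline, the net driving force (taking up-slope positive) is P cos θ − m g sin θ = 220.1 − 129.8 = 90.34 N, so equilibrium requires friction f = -90.34 N (down-slope).
The limit of static friction is μ_s N = 108.3 N.
|f_req| = 90.34 ≤ 108.3 N → the casting is in equilibrium; friction equals the required value.

f ≈ 90.3 N (down the incline)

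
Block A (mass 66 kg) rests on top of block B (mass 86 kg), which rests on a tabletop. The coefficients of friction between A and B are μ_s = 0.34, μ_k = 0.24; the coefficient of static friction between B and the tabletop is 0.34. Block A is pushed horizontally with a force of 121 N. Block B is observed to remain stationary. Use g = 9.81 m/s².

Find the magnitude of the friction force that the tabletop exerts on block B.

f ≈ 121 N

The normal force B exerts on A is simply A's weight, N₁ = 647.5 N.
So the A–B interface can sustain at most μ_s N₁ = 220.1 N of static friction.
P = 121 N is within that limit, so A and B move together (both at rest); the A–B friction is simply f₁ = P = 121 N.
By Newton's third law B feels 121 N forward from A. With B stationary, the floor's static friction on B balances it: f₂ = 121 N (well within μ_s(m_A+m_B)g = 507 N).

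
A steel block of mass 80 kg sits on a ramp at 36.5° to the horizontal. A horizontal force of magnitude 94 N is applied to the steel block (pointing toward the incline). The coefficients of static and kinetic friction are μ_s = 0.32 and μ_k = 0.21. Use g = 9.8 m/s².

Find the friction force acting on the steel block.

Normal direction: N = m g cos θ + P sin θ = 686.1 N.
Parallel to the incline: P cos θ − m g sin θ = 75.56 − 466.3 = -390.8 N; the friction needed to balance this is 390.8 N acting up the slope.
Maximum static friction: μ_s N = 0.32 × 686.1 = 219.6 N.
|f_req| = 390.8 > 219.6 N → the steel block slides down the incline; f = μ_k N = 0.21 × 686.1 = 144 N.

f ≈ 144 N (up the incline)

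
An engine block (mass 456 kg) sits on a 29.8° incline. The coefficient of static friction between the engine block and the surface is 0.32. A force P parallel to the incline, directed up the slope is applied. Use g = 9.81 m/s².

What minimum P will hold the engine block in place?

The engine block tends to slide down (tan θ > μ_s), so at the point of impending slip friction acts up-slope at its limit: f = μ_s N.
P is parallel to the surface, so N = m g cos θ = 3880 N.
Along the incline: P + μ_s N = m g sin θ, so P = 2220 − 0.32×3880 = 981 N.

P_min ≈ 981 N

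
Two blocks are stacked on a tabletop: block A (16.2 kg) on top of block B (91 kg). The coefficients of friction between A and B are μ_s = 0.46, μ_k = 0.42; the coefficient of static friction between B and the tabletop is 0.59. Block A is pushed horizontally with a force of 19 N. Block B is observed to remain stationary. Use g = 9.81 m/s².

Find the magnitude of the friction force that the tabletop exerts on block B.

Between the blocks, N₁ = m_A g = 158.9 N.
So the A–B interface can sustain at most μ_s N₁ = 73.1 N of static friction.
Since P = 19 N ≤ 73.1 N, A does not slip on B; friction on A equals P = 19 N.
B experiences an equal 19 N forward from A (third law). B is in equilibrium, so the floor supplies f₂ = 19 N of static friction (limit μ_s(m_A+m_B)g = 620.5 N, not exceeded).

f ≈ 19 N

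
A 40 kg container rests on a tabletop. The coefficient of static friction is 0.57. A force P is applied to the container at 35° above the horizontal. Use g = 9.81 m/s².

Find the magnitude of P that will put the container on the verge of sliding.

P ≈ 195 N

N = m g − P sin α (the pull lifts the container).
At impending slip, P cos α = μ_s N = μ_s (m g − P sin α).
Solving: P (cos α + μ_s sin α) = μ_s m g → P = 0.57×392/(cos 35° + 0.57 sin 35°) = 224/1.146 = 195 N.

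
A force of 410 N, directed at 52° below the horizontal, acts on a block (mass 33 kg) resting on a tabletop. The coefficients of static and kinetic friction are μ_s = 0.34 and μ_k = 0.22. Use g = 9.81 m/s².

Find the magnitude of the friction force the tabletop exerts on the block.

Vertical equilibrium gives N = m g + P sin α = 646.8 N.
Horizontally, friction must balance P cos α = 252.4 N.
The static-friction limit is μ_s N = 219.9 N.
252.4 > 219.9 N → the block slides; f = μ_k N = 0.22×646.8 = 142 N.

f ≈ 142 N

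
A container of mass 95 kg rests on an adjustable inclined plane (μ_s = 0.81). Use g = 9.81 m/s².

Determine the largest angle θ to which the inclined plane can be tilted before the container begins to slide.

At the slip threshold, m g sin θ = μ_s · m g cos θ, so tan θ = μ_s.
θ_max = arctan(0.81) = 39°.

θ_max ≈ 39°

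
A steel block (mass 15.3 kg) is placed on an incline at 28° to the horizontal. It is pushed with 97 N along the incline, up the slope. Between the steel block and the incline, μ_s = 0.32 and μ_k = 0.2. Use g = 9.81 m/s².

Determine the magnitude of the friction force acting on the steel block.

f ≈ 26.5 N (down the incline)

The normal reaction is N = m g cos θ = 132.5 N.
The friction needed for equilibrium is m g sin θ − P = 70.46 − 97 = -26.54 N, measured positive up-slope.
Static friction can supply at most μ_s N = 42.41 N.
Since |-26.54| ≤ 42.41 N, static friction is sufficient; f equals the required value, not μ_s N.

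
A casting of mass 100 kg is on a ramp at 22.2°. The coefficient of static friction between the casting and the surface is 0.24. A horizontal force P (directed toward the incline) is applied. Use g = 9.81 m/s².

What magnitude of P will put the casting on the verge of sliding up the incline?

At impending motion up the slope, friction acts down-slope at its limit: f = μ_s N.
Perpendicular to the incline: N = m g cos θ + P sin θ.
Along the incline: P cos θ = m g sin θ + μ_s N = m g sin θ + μ_s (m g cos θ + P sin θ).
Solving, P (cos θ − μ_s sin θ) = m g (sin θ + μ_s cos θ), so P = 100×9.81×(sin 22.2° + 0.24 cos 22.2°)/(cos 22.2° − 0.24 sin 22.2°) = 981×0.6/0.8352 = 705 N.

P ≈ 705 N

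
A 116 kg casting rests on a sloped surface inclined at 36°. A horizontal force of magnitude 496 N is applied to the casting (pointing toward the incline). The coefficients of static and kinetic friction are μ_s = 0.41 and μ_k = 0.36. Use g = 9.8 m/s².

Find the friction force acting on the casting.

f ≈ 267 N (up the incline)

Resolve perpendicular to the incline: N = m g cos θ + P sin θ = 116×9.8×cos 36° + 496×sin 36° = 1211 N.
Parallel to the incline: P cos θ − m g sin θ = 401.3 − 668.2 = -266.9 N; the friction needed to balance this is 266.9 N acting up the slope.
Maximum static friction: μ_s N = 0.41 × 1211 = 496.6 N.
|f_req| = 266.9 ≤ 496.6 N → the casting is in equilibrium; friction equals the required value.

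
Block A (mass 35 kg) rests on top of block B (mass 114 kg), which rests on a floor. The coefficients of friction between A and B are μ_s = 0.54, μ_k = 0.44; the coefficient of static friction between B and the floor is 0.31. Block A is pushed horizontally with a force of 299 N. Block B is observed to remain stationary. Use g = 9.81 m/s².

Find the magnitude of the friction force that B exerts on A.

f ≈ 151 N

The normal force B exerts on A is simply A's weight, N₁ = 343.4 N.
Maximum static friction on A from B: μ_s N₁ = 0.54×343.4 = 185.4 N.
P = 299 N exceeds that limit, so A slips over B and the interface friction becomes kinetic: f₁ = μ_k N₁ = 0.44×343.4 = 151 N.
B experiences an equal 151 N forward from A (third law). B is in equilibrium, so the floor supplies f₂ = 151 N of static friction (limit μ_s(m_A+m_B)g = 453.1 N, not exceeded).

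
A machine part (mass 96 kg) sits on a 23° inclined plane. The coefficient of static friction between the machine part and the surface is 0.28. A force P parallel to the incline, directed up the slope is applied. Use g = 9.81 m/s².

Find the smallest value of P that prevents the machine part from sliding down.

The machine part tends to slide down (tan θ > μ_s), so at the point of impending slip friction acts up-slope at its limit: f = μ_s N.
P is parallel to the surface, so N = m g cos θ = 867 N.
Along the incline: P + μ_s N = m g sin θ, so P = 368 − 0.28×867 = 125 N.

P_min ≈ 125 N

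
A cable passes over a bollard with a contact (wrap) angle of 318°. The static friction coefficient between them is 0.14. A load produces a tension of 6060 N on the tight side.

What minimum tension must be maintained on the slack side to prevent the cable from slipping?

T_min ≈ 2790 N

Capstan equation at impending slip: T_tight/T_slack = e^{μβ}.
β = 318° = 5.55 rad; e^{μβ} = e^{0.14×5.55} = 2.175.
T_slack = T_tight / e^{μβ} = 6060 / 2.175 = 2790 N.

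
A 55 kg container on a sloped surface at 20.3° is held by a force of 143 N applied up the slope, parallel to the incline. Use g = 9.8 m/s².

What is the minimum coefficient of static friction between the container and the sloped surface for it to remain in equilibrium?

μ_s,min ≈ 0.087

N = m g cos θ = 505.5 N.
Friction must make up the shortfall along the incline: f = m g sin θ − P = 187 − 143 = 44 N.
At the threshold f = μ_s N, so μ_s,min = 44/505.5 = 0.087.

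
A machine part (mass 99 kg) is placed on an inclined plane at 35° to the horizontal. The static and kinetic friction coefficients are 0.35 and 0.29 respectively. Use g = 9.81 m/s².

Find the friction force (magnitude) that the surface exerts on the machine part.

f ≈ 231 N (up the incline)

Perpendicular to the surface, N = m g cos θ = 99·9.81·cos 35° = 795.6 N.
For equilibrium along the incline, friction must balance the weight component: f = m g sin θ = 557.1 N up the slope.
Maximum static friction available: μ_s N = 0.35 × 795.6 = 278.4 N.
Since |557.1| > 278.4 N, static friction cannot hold it; the machine part slides down the incline and kinetic friction applies: f = μ_k N = 0.29 × 795.6 = 231 N.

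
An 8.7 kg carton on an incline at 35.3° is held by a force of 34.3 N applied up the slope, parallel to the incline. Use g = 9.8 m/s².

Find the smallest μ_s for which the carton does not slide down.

μ_s,min ≈ 0.215

N = m g cos θ = 69.58 N.
Friction must make up the shortfall along the incline: f = m g sin θ − P = 49.27 − 34.3 = 14.97 N.
At the threshold f = μ_s N, so μ_s,min = 14.97/69.58 = 0.215.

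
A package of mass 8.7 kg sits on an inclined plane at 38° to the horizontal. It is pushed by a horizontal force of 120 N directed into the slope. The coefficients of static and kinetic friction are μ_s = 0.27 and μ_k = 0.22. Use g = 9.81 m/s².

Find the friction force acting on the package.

Resolve perpendicular to the incline: N = m g cos θ + P sin θ = 8.7×9.81×cos 38° + 120×sin 38° = 141.1 N.
Parallel to the incline: P cos θ − m g sin θ = 94.56 − 52.54 = 42.02 N; the friction needed to balance this is 42.02 N acting down the slope.
The limit of static friction is μ_s N = 38.11 N.
The required 42.02 N exceeds the static limit, so the package slides up-slope and f = μ_k N = 0.22×141.1 = 31 N.

f ≈ 31 N (down the incline)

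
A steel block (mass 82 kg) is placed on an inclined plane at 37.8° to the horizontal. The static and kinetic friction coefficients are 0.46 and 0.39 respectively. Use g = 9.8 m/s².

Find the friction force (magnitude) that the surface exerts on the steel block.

f ≈ 248 N (up the incline)

The normal reaction is N = m g cos θ = 635 N.
For equilibrium along the incline, friction must balance the weight component: f = m g sin θ = 492.5 N up the slope.
The static-friction ceiling is μ_s N = 0.46 × 635 = 292.1 N.
Since |492.5| > 292.1 N, static friction cannot hold it; the steel block slides down the incline and kinetic friction applies: f = μ_k N = 0.39 × 635 = 248 N.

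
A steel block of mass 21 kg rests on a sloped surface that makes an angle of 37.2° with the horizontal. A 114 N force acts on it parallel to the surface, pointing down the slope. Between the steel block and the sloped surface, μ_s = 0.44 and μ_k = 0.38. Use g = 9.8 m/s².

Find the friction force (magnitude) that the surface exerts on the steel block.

f ≈ 62.3 N (up the incline)

Perpendicular to the surface, N = m g cos θ = 21·9.8·cos 37.2° = 163.9 N.
For equilibrium along the incline the friction force must supply f = m g sin θ + P = 124.4 + 114 = 238.4 N (positive meaning up-slope).
Static friction can supply at most μ_s N = 72.13 N.
Since |238.4| > 72.13 N, static friction cannot hold it; the steel block slides down the incline and kinetic friction applies: f = μ_k N = 0.38 × 163.9 = 62.3 N.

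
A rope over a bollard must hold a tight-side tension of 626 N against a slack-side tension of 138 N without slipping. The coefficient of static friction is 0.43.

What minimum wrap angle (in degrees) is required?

T₂/T₁ = e^{μβ} → β = ln(T₂/T₁)/μ.
β = ln(626/138)/0.43 = 1.512/0.43 = 3.517 rad.
In degrees: β = 3.517 × 180/π = 201°.

β_min ≈ 201°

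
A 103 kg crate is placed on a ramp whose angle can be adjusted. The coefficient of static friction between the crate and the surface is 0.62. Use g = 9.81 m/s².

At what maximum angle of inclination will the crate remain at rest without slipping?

θ_max ≈ 31.8°

At the slip threshold, m g sin θ = μ_s · m g cos θ, so tan θ = μ_s.
θ_max = arctan(0.62) = 31.8°.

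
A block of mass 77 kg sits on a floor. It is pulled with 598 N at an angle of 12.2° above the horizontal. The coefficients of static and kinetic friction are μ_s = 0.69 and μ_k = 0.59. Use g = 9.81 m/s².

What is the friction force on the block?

The vertical component of P reduces the normal force: N = m g − P sin α = 755.4 − 126.4 = 629 N.
The horizontal driving force is P cos α = 584.5 N, so equilibrium needs friction f = 584.5 N.
The static-friction limit is μ_s N = 434 N.
The required friction exceeds μ_s N, so the block moves and f = μ_k N = 371 N.

f ≈ 371 N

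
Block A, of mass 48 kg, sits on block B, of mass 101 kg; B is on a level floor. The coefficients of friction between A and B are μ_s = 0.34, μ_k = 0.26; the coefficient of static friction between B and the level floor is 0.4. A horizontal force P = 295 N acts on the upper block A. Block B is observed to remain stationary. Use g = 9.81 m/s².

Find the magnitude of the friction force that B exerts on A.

f ≈ 122 N

Normal force at the A–B interface: N₁ = m_A g = 470.9 N.
Maximum static friction on A from B: μ_s N₁ = 0.34×470.9 = 160.1 N.
P = 295 N exceeds that limit, so A slips over B and the interface friction becomes kinetic: f₁ = μ_k N₁ = 0.26×470.9 = 122 N.
B experiences an equal 122 N forward from A (third law). B is in equilibrium, so the floor supplies f₂ = 122 N of static friction (limit μ_s(m_A+m_B)g = 584.7 N, not exceeded).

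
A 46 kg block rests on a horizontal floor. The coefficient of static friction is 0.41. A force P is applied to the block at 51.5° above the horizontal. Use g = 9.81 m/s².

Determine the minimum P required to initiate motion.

N = m g − P sin α (the pull lifts the block).
At impending slip, P cos α = μ_s N = μ_s (m g − P sin α).
Solving: P (cos α + μ_s sin α) = μ_s m g → P = 0.41×451/(cos 51.5° + 0.41 sin 51.5°) = 185/0.9434 = 196 N.

P ≈ 196 N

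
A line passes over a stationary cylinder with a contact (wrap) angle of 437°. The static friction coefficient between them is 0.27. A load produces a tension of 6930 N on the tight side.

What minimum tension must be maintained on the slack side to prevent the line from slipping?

T_min ≈ 884 N

Capstan equation at impending slip: T_tight/T_slack = e^{μβ}.
β = 437° = 7.627 rad; e^{μβ} = e^{0.27×7.627} = 7.841.
T_slack = T_tight / e^{μβ} = 6930 / 7.841 = 884 N.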